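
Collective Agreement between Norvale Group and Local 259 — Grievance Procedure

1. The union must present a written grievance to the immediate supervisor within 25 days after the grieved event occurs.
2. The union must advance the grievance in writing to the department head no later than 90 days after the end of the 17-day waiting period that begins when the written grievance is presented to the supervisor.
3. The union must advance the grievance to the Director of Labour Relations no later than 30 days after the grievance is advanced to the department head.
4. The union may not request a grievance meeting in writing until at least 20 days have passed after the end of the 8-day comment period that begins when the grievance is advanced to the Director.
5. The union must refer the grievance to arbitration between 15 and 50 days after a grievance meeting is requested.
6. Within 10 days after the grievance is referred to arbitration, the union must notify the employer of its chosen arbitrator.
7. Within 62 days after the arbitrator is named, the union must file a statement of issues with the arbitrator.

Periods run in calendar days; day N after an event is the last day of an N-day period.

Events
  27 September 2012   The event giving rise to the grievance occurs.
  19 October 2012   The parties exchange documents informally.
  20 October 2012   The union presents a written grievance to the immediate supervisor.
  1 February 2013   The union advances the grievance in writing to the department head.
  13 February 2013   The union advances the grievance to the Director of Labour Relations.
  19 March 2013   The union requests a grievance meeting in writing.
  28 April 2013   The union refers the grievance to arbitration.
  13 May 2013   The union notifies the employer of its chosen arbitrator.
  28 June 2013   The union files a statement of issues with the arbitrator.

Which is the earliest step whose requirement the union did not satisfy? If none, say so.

Step 6

(1) due by 27 September 2012 + 25 days = 22 October 2012; completed 20 October 2012, before the deadline.
(2) due by 6 November 2012 + 90 days = 4 February 2013; completed 1 February 2013, before the deadline.
(3) due by 1 February 2013 + 30 days = 3 March 2013; completed 13 February 2013, before the deadline.
(4) permitted from 21 February 2013 + 20 days = 13 March 2013 onward; done 19 March 2013 — permitted.
(5) the permitted window runs from 19 March 2013 + 15 = 3 April 2013 to 19 March 2013 + 50 = 8 May 2013; done 28 April 2013 — within the window.
(6) due by 28 April 2013 + 10 days = 8 May 2013; done 13 May 2013 — 5 days late.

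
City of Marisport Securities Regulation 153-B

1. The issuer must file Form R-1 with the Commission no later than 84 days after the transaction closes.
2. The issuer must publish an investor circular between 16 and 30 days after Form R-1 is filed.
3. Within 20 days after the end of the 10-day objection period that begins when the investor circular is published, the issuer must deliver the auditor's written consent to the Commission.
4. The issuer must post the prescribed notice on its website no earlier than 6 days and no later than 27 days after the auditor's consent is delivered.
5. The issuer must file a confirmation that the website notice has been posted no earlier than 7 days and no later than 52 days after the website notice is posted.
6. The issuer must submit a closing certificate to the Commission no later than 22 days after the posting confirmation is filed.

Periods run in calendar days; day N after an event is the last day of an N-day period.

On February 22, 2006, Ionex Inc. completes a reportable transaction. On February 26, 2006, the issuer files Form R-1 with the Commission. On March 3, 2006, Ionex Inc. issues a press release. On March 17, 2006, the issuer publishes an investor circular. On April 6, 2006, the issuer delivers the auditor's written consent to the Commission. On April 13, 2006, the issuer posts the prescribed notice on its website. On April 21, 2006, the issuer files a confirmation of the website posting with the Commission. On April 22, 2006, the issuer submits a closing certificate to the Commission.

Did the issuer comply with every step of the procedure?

Step 1 — counting 84 days from February 22, 2006 (when the transaction closes) gives a deadline of May 17, 2006; done February 26, 2006 — timely.
Step 2 — 16 and 30 days from February 26, 2006 (when Form R-1 is filed) are March 14, 2006 and March 28, 2006 respectively; done March 17, 2006 — within the window.
Step 3 — counting 20 days from March 27, 2006 (end of the 10-day objection period, which began when the investor circular is published on March 17, 2006) gives a deadline of April 16, 2006; April 6, 2006 is within that limit.
Step 4 — 6 and 27 days from April 6, 2006 (when the auditor's consent is delivered) are April 12, 2006 and May 3, 2006 respectively; done April 13, 2006, which is between those dates.
Step 5 — 7 and 52 days from April 13, 2006 (when the website notice is posted) are April 20, 2006 and June 4, 2006 respectively; done April 21, 2006, which is between those dates.
Step 6 — counting 22 days from April 21, 2006 (when the posting confirmation is filed) gives a deadline of May 13, 2006; completed April 22, 2006, before the deadline.

Yes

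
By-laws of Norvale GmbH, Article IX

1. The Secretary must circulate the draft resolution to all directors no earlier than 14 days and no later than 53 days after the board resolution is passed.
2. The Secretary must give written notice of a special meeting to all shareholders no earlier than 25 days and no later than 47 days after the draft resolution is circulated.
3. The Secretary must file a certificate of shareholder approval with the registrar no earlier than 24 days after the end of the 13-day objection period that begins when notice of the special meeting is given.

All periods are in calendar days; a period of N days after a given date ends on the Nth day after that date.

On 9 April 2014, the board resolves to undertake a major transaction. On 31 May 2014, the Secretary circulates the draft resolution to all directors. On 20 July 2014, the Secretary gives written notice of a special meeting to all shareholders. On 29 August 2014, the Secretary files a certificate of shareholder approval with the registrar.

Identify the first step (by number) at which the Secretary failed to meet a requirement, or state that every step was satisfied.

Step 2

Step 1: the window is 14–53 days after 9 April 2014 (when the board resolution is passed), so 23 April 2014 through 1 June 2014; 31 May 2014 falls inside that range.
Step 2: the window is 25–47 days after 31 May 2014 (when the draft resolution is circulated), so 25 June 2014 through 17 July 2014; done 20 July 2014 — 3 days after the window closed.
The procedure was therefore not followed at step 2.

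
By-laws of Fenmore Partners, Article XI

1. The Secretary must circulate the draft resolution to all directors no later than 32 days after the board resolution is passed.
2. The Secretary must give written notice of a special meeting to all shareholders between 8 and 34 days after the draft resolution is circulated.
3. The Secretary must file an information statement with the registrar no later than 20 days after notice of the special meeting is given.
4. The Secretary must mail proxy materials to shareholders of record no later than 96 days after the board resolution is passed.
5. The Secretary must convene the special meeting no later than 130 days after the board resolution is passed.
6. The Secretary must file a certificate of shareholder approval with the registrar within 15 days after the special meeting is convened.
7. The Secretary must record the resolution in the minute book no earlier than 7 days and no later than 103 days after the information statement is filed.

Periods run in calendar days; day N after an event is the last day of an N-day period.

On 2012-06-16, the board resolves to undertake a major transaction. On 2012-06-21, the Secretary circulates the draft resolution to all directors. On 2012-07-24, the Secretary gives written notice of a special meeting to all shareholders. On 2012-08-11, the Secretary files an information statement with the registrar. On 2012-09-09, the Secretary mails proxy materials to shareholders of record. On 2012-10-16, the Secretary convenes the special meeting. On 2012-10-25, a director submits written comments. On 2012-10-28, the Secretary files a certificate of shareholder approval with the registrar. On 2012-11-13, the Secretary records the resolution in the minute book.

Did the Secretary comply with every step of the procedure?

Yes

(1) due by 2012-06-16 + 32 days = 2012-07-18; 2012-06-21 is within that limit.
(2) the permitted window runs from 2012-06-21 + 8 = 2012-06-29 to 2012-06-21 + 34 = 2012-07-25; 2012-07-24 falls inside that range.
(3) due by 2012-07-24 + 20 days = 2012-08-13; done 2012-08-11 — timely.
(4) due by 2012-06-16 + 96 days = 2012-09-20; 2012-09-09 is within that limit.
(5) due by 2012-06-16 + 130 days = 2012-10-24; done 2012-10-16 — timely.
(6) due by 2012-10-16 + 15 days = 2012-10-31; completed 2012-10-28, before the deadline.
(7) the permitted window runs from 2012-08-11 + 7 = 2012-08-18 to 2012-08-11 + 103 = 2012-11-22; 2012-11-13 falls inside that range.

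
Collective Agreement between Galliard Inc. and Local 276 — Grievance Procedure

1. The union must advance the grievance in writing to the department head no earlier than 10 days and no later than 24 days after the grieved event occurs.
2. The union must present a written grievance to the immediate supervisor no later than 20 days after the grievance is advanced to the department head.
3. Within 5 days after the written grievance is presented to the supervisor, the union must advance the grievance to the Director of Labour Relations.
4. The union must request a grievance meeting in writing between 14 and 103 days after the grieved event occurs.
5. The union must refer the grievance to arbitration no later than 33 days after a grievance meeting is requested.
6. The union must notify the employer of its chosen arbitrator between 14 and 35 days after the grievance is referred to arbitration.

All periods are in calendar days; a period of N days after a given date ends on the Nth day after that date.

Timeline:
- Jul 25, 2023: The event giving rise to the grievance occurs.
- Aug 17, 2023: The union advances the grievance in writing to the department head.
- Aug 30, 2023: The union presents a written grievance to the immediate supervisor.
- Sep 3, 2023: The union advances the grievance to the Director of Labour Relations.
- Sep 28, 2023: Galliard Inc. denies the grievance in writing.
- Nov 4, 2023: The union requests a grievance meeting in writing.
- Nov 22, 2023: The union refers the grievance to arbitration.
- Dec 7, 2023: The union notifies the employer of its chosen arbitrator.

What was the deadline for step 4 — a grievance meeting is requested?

Nov 5, 2023

Step 4 runs from Jul 25, 2023, when the grieved event occurs. The window is 14–103 days after Jul 25, 2023; it closes on Nov 5, 2023.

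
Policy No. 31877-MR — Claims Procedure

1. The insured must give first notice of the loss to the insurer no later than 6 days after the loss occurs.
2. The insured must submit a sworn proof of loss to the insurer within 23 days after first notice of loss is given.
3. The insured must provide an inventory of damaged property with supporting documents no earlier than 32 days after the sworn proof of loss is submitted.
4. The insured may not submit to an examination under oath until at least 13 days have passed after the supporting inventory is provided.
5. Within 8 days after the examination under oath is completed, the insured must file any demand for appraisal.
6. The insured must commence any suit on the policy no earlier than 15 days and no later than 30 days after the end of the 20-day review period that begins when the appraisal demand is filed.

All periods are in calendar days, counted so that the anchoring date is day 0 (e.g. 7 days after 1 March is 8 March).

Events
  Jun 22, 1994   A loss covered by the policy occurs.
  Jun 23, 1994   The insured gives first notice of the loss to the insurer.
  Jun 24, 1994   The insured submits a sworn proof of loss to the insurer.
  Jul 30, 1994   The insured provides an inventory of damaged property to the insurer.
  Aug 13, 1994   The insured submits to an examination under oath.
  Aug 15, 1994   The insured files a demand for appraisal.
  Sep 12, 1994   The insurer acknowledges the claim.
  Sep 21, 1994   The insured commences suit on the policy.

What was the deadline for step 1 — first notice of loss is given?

Jun 28, 1994

Step 1 runs from Jun 22, 1994, when the loss occurs. 6 days after Jun 22, 1994 is Jun 28, 1994.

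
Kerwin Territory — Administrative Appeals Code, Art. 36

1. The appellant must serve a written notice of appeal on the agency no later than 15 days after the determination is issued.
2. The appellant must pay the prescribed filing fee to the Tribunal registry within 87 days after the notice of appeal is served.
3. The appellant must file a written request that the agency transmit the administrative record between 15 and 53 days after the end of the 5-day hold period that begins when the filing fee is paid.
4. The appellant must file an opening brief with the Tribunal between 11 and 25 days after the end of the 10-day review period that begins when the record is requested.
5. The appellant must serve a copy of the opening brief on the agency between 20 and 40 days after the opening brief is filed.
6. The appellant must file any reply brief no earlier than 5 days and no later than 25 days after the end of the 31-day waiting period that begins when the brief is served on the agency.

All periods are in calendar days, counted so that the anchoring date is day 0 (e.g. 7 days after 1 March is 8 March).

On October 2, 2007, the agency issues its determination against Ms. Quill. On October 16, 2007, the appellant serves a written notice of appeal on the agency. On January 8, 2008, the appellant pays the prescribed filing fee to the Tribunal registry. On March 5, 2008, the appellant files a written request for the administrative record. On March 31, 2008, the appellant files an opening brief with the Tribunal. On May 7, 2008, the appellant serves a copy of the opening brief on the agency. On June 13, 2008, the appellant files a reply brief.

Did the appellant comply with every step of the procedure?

Yes

Step 1: 15 days after October 2, 2007 (when the determination is issued) is October 17, 2007; done October 16, 2007 — timely.
Step 2: 87 days after October 16, 2007 (when the notice of appeal is served) is January 11, 2008; done January 8, 2008 — timely.
Step 3: the window is 15–53 days after January 13, 2008 (end of the 5-day hold period, which began when the filing fee is paid on January 8, 2008), so January 28, 2008 through March 6, 2008; done March 5, 2008, which is between those dates.
Step 4: the window is 11–25 days after March 15, 2008 (end of the 10-day review period, which began when the record is requested on March 5, 2008), so March 26, 2008 through April 9, 2008; done March 31, 2008 — within the window.
Step 5: the window is 20–40 days after March 31, 2008 (when the opening brief is filed), so April 20, 2008 through May 10, 2008; done May 7, 2008 — within the window.
Step 6: the window is 5–25 days after June 7, 2008 (end of the 31-day waiting period, which began when the brief is served on the agency on May 7, 2008), so June 12, 2008 through July 2, 2008; June 13, 2008 falls inside that range.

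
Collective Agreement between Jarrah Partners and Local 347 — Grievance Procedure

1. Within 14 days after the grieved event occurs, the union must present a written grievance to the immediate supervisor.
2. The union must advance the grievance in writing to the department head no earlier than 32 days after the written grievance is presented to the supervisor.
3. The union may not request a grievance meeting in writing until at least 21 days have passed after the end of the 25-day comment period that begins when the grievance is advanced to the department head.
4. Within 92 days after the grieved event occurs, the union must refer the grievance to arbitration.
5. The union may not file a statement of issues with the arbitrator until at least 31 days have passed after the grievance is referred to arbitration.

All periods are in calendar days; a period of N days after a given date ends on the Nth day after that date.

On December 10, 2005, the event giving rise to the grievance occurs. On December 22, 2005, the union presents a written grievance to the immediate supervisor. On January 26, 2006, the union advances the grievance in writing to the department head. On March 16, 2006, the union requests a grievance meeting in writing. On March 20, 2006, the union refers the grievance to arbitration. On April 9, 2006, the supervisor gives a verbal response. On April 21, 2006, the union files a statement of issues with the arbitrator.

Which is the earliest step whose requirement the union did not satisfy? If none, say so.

Step 1: 14 days after December 10, 2005 (when the grieved event occurs) is December 24, 2005; completed December 22, 2005, before the deadline.
Step 2: the earliest permitted date is 32 days after December 22, 2005 (when the written grievance is presented to the supervisor), i.e. January 23, 2006; done January 26, 2006 — permitted.
Step 3: the earliest permitted date is 21 days after February 20, 2006 (end of the 25-day comment period, which began when the grievance is advanced to the department head on January 26, 2006), i.e. March 13, 2006; March 16, 2006 is on or after that date.
Step 4: 92 days after December 10, 2005 (when the grieved event occurs) is March 12, 2006; done March 20, 2006 — 8 days late.
That is the first point of non-compliance.

Step 4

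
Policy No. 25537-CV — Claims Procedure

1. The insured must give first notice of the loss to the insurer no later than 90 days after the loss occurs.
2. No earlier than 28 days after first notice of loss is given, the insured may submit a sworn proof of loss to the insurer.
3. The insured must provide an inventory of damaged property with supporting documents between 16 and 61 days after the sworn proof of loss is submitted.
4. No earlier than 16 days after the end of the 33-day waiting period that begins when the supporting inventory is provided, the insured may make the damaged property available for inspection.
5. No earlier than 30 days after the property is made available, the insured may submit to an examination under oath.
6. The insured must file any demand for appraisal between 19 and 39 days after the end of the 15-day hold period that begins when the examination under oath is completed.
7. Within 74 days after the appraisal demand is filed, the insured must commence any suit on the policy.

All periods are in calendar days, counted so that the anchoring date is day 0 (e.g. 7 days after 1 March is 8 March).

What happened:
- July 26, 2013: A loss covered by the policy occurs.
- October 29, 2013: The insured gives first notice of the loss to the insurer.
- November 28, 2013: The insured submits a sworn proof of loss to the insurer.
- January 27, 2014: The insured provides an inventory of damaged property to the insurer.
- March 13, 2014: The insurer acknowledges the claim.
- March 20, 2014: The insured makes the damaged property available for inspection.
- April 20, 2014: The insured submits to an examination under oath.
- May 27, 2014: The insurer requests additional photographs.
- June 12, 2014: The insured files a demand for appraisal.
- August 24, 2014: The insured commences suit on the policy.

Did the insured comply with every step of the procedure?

Step 1: 90 days after July 26, 2013 (when the loss occurs) is October 24, 2013; October 29, 2013 misses that deadline by 5 days.

No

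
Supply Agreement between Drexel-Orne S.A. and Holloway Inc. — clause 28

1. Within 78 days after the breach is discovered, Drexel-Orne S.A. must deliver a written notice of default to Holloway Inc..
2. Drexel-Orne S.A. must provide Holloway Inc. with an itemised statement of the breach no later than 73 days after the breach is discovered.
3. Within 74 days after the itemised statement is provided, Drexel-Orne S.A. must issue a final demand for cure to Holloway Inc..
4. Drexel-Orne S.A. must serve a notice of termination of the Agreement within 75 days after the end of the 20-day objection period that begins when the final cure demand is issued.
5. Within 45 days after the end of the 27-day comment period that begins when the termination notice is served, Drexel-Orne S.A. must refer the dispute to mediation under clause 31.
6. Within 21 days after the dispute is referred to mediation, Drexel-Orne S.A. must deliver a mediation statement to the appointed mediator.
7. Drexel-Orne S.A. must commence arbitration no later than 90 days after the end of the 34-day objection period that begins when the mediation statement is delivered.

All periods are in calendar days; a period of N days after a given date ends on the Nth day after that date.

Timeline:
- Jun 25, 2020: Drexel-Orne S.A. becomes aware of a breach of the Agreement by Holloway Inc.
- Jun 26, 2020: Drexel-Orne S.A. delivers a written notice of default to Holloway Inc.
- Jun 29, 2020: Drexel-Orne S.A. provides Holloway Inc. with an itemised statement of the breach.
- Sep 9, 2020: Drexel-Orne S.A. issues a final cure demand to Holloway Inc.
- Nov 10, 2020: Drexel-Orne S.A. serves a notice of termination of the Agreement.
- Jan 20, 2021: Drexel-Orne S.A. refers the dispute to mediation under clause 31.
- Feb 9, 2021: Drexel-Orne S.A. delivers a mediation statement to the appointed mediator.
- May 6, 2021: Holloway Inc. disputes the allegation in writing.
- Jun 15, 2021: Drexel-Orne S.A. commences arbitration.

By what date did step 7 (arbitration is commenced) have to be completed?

The mediation statement is delivered on Feb 9, 2021; the 34-day objection period therefore ends Mar 15, 2021, and step 7 runs from that date. 90 days after Mar 15, 2021 is Jun 13, 2021.

Jun 13, 2021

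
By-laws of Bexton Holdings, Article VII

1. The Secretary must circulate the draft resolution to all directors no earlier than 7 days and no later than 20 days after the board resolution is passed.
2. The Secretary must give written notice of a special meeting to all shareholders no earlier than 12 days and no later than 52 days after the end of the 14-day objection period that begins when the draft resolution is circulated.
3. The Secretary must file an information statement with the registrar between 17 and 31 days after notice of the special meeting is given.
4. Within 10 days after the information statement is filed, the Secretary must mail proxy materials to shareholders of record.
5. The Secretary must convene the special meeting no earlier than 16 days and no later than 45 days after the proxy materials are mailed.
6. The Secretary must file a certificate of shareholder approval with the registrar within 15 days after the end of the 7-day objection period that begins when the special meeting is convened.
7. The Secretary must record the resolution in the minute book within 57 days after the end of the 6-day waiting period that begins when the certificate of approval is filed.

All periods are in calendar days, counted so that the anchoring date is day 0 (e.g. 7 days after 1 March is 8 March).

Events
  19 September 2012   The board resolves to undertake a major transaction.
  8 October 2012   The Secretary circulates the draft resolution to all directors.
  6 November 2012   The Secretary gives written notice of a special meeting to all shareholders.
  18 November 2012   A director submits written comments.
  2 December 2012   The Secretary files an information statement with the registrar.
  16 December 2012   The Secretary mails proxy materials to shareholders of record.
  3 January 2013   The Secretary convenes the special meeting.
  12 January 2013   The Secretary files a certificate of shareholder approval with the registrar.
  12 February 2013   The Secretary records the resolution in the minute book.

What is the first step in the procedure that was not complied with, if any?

Step 4

Step 1 — 7 and 20 days from 19 September 2012 (when the board resolution is passed) are 26 September 2012 and 9 October 2012 respectively; done 8 October 2012 — within the window.
Step 2 — 12 and 52 days from 22 October 2012 (end of the 14-day objection period, which began when the draft resolution is circulated on 8 October 2012) are 3 November 2012 and 13 December 2012 respectively; done 6 November 2012, which is between those dates.
Step 3 — 17 and 31 days from 6 November 2012 (when notice of the special meeting is given) are 23 November 2012 and 7 December 2012 respectively; done 2 December 2012, which is between those dates.
Step 4 — counting 10 days from 2 December 2012 (when the information statement is filed) gives a deadline of 12 December 2012; 16 December 2012 misses that deadline by 4 days.
The analysis stops there.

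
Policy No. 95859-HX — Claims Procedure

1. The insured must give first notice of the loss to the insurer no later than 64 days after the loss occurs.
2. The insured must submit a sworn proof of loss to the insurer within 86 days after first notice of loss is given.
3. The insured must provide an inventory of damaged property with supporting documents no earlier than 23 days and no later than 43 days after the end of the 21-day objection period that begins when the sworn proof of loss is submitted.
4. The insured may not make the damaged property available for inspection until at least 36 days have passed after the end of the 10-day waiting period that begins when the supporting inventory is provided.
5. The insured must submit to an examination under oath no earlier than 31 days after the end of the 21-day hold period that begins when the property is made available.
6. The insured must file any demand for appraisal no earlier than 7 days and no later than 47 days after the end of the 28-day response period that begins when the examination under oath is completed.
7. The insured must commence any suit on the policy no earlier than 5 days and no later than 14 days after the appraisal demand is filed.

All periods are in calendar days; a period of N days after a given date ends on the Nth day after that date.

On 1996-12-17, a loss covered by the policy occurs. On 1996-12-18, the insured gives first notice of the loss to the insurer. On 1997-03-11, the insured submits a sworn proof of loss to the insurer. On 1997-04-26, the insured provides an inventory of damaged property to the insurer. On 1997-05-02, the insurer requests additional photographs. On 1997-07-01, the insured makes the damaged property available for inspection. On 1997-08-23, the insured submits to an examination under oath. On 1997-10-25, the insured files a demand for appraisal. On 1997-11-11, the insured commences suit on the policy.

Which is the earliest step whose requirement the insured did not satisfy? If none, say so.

Step 1 — counting 64 days from 1996-12-17 (when the loss occurs) gives a deadline of 1997-02-19; done 1996-12-18 — timely.
Step 2 — counting 86 days from 1996-12-18 (when first notice of loss is given) gives a deadline of 1997-03-14; 1997-03-11 is within that limit.
Step 3 — 23 and 43 days from 1997-04-01 (end of the 21-day objection period, which began when the sworn proof of loss is submitted on 1997-03-11) are 1997-04-24 and 1997-05-14 respectively; 1997-04-26 falls inside that range.
Step 4 — must wait 36 days from 1997-05-06 (end of the 10-day waiting period, which began when the supporting inventory is provided on 1997-04-26), so not before 1997-06-11; done 1997-07-01, after the minimum wait.
Step 5 — must wait 31 days from 1997-07-22 (end of the 21-day hold period, which began when the property is made available on 1997-07-01), so not before 1997-08-22; done 1997-08-23, after the minimum wait.
Step 6 — 7 and 47 days from 1997-09-20 (end of the 28-day response period, which began when the examination under oath is completed on 1997-08-23) are 1997-09-27 and 1997-11-06 respectively; 1997-10-25 falls inside that range.
Step 7 — 5 and 14 days from 1997-10-25 (when the appraisal demand is filed) are 1997-10-30 and 1997-11-08 respectively; done 1997-11-11 — 3 days after the window closed.
The analysis stops there.

Step 7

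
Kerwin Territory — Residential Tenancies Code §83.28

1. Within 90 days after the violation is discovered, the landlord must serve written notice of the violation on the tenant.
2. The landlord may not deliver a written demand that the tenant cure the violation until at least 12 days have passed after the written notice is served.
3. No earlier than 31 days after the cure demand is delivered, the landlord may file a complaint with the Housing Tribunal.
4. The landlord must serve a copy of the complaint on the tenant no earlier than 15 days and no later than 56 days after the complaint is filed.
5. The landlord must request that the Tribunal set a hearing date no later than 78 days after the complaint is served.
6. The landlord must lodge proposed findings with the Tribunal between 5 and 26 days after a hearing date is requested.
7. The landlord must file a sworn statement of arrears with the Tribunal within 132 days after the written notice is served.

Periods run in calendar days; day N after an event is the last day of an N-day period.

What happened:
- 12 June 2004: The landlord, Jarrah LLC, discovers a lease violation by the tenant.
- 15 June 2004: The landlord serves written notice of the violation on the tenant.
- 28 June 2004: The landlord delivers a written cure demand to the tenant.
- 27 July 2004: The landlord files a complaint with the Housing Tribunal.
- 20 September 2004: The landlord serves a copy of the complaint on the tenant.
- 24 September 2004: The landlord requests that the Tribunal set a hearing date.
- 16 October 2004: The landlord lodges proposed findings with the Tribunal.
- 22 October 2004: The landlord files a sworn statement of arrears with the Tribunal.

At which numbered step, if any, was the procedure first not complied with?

Step 3

Step 1: 90 days after 12 June 2004 (when the violation is discovered) is 10 September 2004; done 15 June 2004 — timely.
Step 2: the earliest permitted date is 12 days after 15 June 2004 (when the written notice is served), i.e. 27 June 2004; 28 June 2004 is on or after that date.
Step 3: the earliest permitted date is 31 days after 28 June 2004 (when the cure demand is delivered), i.e. 29 July 2004; 27 July 2004 is 2 days before the earliest permitted date.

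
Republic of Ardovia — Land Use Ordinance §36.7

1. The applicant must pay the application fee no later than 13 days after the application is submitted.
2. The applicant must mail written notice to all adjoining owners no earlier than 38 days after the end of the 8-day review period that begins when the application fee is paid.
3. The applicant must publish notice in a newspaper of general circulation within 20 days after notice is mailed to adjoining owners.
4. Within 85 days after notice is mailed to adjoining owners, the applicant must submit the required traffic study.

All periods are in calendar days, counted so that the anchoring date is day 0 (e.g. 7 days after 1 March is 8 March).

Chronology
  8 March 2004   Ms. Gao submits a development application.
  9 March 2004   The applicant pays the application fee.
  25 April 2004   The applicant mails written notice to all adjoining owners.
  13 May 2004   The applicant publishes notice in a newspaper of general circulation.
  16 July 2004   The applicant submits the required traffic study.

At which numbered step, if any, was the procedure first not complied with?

(1) due by 8 March 2004 + 13 days = 21 March 2004; 9 March 2004 is within that limit.
(2) permitted from 17 March 2004 + 38 days = 24 April 2004 onward; done 25 April 2004 — permitted.
(3) due by 25 April 2004 + 20 days = 15 May 2004; done 13 May 2004 — timely.
(4) due by 25 April 2004 + 85 days = 19 July 2004; done 16 July 2004 — timely.

None — every step was satisfied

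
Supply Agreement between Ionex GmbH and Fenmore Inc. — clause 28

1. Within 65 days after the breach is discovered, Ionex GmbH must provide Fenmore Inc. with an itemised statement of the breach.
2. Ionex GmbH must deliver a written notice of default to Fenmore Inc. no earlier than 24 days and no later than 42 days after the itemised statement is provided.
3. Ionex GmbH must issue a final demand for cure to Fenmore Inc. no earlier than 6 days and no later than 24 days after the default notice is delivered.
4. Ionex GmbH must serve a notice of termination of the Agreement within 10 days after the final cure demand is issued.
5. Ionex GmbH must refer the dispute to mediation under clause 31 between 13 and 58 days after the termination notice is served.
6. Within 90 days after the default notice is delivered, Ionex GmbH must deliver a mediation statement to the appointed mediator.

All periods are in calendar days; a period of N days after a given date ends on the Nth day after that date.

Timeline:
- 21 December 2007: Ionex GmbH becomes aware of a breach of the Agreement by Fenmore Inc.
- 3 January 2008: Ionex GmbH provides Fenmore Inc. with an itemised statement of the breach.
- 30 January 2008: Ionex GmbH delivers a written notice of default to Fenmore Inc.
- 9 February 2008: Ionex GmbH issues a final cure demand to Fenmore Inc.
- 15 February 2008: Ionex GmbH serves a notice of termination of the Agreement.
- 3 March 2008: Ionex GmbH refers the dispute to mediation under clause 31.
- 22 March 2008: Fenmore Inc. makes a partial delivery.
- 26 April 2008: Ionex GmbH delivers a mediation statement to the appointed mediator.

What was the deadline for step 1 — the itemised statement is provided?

Step 1 runs from 21 December 2007, when the breach is discovered. 65 days after 21 December 2007 is 24 February 2008.

24 February 2008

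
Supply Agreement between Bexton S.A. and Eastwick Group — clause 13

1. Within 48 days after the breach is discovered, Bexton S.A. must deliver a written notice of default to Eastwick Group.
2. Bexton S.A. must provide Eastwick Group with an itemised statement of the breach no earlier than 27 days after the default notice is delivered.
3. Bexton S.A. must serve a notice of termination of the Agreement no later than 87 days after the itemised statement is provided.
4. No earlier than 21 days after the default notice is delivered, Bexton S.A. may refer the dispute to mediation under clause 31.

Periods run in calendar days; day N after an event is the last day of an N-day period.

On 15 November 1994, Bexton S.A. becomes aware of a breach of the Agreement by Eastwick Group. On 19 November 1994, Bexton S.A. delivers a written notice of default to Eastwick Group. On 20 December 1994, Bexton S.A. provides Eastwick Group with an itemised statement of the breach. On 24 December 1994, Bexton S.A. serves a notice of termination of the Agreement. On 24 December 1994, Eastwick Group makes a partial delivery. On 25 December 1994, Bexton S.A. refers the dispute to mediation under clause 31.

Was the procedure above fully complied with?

Step 1 — counting 48 days from 15 November 1994 (when the breach is discovered) gives a deadline of 2 January 1995; 19 November 1994 is within that limit.
Step 2 — must wait 27 days from 19 November 1994 (when the default notice is delivered), so not before 16 December 1994; done 20 December 1994 — permitted.
Step 3 — counting 87 days from 20 December 1994 (when the itemised statement is provided) gives a deadline of 17 March 1995; completed 24 December 1994, before the deadline.
Step 4 — must wait 21 days from 19 November 1994 (when the default notice is delivered), so not before 10 December 1994; done 25 December 1994, after the minimum wait.

Yes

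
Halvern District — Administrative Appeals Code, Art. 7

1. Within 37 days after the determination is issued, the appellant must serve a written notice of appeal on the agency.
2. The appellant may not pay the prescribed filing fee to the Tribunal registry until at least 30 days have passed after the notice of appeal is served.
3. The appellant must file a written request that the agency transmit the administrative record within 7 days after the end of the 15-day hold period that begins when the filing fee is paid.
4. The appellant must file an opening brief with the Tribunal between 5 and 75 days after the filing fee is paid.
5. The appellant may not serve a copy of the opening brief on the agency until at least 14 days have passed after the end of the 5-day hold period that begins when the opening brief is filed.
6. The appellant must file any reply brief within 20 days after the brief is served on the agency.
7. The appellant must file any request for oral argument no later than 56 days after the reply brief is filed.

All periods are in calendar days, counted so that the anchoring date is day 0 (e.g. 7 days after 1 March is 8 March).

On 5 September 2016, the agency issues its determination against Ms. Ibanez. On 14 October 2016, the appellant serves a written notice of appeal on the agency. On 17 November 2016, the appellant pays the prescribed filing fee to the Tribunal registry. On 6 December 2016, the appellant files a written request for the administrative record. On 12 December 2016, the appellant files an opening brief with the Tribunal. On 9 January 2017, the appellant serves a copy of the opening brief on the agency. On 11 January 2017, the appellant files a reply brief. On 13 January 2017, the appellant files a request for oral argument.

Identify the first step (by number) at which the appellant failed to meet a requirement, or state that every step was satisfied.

Step 1

(1) due by 5 September 2016 + 37 days = 12 October 2016; not done until 14 October 2016, 2 days after the deadline.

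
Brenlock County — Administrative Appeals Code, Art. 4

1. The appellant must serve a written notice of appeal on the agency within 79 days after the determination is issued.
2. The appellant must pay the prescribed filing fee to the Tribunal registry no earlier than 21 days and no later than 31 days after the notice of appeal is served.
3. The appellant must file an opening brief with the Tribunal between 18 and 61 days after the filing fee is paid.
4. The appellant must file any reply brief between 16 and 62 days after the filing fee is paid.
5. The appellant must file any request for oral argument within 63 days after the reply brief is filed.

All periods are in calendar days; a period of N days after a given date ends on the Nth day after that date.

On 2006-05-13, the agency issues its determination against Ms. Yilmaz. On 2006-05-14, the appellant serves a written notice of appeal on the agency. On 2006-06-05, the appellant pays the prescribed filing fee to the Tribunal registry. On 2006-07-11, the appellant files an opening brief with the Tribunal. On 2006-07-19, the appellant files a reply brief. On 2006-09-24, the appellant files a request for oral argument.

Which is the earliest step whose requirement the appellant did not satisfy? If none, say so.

(1) due by 2006-05-13 + 79 days = 2006-07-31; completed 2006-05-14, before the deadline.
(2) the permitted window runs from 2006-05-14 + 21 = 2006-06-04 to 2006-05-14 + 31 = 2006-06-14; done 2006-06-05, which is between those dates.
(3) the permitted window runs from 2006-06-05 + 18 = 2006-06-23 to 2006-06-05 + 61 = 2006-08-05; done 2006-07-11 — within the window.
(4) the permitted window runs from 2006-06-05 + 16 = 2006-06-21 to 2006-06-05 + 62 = 2006-08-06; 2006-07-19 falls inside that range.
(5) due by 2006-07-19 + 63 days = 2006-09-20; not done until 2006-09-24, 4 days after the deadline.
That is the first point of non-compliance.

Step 5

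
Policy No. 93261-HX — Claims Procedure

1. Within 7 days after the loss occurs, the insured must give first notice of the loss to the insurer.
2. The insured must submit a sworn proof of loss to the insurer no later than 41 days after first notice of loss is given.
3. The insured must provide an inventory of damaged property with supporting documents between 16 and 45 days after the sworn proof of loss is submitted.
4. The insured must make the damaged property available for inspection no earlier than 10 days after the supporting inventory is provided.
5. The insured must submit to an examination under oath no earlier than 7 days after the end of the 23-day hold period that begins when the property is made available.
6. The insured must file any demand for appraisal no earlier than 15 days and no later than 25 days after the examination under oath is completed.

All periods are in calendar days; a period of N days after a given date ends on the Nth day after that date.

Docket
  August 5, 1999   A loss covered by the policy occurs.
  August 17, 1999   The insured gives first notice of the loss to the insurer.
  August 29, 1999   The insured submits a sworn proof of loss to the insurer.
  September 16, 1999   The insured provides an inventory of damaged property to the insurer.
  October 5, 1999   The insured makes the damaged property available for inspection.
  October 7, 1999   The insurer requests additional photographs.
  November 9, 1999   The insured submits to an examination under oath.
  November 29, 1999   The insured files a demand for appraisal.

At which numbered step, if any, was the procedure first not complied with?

Step 1 — counting 7 days from August 5, 1999 (when the loss occurs) gives a deadline of August 12, 1999; August 17, 1999 misses that deadline by 5 days.

Step 1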